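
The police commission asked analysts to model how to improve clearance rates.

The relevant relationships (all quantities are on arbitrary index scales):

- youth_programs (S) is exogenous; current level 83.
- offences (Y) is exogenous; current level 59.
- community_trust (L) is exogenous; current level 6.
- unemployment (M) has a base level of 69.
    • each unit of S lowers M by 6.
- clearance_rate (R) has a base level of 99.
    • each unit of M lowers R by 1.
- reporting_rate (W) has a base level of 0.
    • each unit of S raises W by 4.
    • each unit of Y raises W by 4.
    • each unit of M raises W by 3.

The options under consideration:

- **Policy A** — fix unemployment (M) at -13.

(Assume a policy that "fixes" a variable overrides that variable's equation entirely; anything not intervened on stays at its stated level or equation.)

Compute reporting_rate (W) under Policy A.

Policy A (M := -13):
  S = 83
  Y = 59
  M = -13
  W = 0 + 4·83 + 4·59 + 3·(-13) = 529

529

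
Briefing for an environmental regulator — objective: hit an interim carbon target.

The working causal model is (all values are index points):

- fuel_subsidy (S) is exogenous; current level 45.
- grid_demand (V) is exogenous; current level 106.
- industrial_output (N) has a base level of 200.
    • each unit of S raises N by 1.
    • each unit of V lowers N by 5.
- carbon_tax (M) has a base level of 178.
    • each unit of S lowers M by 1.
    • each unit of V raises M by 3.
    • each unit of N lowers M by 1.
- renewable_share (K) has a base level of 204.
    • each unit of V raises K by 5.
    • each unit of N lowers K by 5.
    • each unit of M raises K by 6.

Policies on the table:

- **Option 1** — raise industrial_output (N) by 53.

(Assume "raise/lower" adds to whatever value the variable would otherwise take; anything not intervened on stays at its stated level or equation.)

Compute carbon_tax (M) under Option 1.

Option 1 (N + 53):
  S = 45
  V = 106
  N = 200 + 45 − 5·106 (+53 from intervention) = -232
  M = 178 − 45 + 3·106 − (-232) = 683

683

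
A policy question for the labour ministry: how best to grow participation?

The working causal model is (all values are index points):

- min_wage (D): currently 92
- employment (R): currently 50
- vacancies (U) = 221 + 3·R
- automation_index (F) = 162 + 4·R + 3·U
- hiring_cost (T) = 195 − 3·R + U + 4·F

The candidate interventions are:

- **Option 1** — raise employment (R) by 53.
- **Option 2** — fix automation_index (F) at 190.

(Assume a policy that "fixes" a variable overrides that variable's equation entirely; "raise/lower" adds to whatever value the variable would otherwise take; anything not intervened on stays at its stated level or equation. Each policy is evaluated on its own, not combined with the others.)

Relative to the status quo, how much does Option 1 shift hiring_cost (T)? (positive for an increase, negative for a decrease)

2756

Baseline:
  R = 50
  U = 221 + 3·50 = 371
  F = 162 + 4·50 + 3·371 = 1475
  T = 195 − 3·50 + 371 + 4·1475 = 6316
Option 1 (R + 53):
  R = 50 + 53 = 103
  U = 221 + 3·103 = 530
  F = 162 + 4·103 + 3·530 = 2164
  T = 195 − 3·103 + 530 + 4·2164 = 9072
Change in T: 9072 − 6316 = 2756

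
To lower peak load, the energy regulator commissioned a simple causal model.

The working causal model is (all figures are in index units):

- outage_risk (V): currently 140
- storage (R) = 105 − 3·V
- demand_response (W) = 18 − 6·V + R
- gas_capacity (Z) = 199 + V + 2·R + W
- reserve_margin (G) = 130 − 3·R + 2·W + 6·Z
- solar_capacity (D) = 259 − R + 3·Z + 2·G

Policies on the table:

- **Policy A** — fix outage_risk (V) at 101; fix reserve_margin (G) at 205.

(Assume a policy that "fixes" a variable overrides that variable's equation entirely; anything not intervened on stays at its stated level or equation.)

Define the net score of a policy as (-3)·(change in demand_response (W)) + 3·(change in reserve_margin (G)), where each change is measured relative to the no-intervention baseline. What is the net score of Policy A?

28863

Baseline:
  V = 140
  R = 105 − 3·140 = -315
  W = 18 − 6·140 + (-315) = -1137
  Z = 199 + 140 + 2·(-315) + (-1137) = -1428
  G = 130 − 3·(-315) + 2·(-1137) + 6·(-1428) = -9767
Policy A (V := 101, G := 205):
  V = 101
  R = 105 − 3·101 = -198
  W = 18 − 6·101 + (-198) = -786
  Z = 199 + 101 + 2·(-198) + (-786) = -882
  G = 205
ΔW = -786 − (-1137) = 351; ΔG = 205 − (-9767) = 9972
Score = (-3)·351 + 3·9972 = 28863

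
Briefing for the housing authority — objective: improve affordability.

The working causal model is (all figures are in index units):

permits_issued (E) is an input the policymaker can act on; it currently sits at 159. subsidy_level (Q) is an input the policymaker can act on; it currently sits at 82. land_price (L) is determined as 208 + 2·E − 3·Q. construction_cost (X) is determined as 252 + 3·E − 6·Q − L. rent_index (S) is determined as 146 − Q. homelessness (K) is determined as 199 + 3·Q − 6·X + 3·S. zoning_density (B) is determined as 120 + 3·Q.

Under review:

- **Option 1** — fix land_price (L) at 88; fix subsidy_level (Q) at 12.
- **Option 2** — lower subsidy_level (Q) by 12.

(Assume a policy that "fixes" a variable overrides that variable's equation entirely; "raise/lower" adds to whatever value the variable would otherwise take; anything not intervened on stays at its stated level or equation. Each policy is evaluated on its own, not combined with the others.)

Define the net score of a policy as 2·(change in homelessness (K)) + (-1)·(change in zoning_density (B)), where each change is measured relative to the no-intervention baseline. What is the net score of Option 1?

-7134

Baseline:
  E = 159
  Q = 82
  L = 208 + 2·159 − 3·82 = 280
  X = 252 + 3·159 − 6·82 − 280 = -43
  S = 146 − 82 = 64
  K = 199 + 3·82 − 6·(-43) + 3·64 = 895
  B = 120 + 3·82 = 366
Option 1 (L := 88, Q := 12):
  E = 159
  Q = 12
  L = 88
  X = 252 + 3·159 − 6·12 − 88 = 569
  S = 146 − 12 = 134
  K = 199 + 3·12 − 6·569 + 3·134 = -2777
  B = 120 + 3·12 = 156
ΔK = -2777 − 895 = -3672; ΔB = 156 − 366 = -210
Score = 2·(-3672) + (-1)·(-210) = -7134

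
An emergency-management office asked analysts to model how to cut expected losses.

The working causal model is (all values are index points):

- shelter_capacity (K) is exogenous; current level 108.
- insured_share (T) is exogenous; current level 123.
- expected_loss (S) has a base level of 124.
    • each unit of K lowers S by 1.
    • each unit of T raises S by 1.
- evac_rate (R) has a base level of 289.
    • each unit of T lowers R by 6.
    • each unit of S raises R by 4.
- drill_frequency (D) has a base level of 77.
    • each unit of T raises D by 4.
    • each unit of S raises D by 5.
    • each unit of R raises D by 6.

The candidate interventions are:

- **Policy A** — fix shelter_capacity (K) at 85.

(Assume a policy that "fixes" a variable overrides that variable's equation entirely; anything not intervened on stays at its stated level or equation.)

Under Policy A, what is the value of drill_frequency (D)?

Policy A (K := 85):
  K = 85
  T = 123
  S = 124 − 85 + 123 = 162
  R = 289 − 6·123 + 4·162 = 199
  D = 77 + 4·123 + 5·162 + 6·199 = 2573

2573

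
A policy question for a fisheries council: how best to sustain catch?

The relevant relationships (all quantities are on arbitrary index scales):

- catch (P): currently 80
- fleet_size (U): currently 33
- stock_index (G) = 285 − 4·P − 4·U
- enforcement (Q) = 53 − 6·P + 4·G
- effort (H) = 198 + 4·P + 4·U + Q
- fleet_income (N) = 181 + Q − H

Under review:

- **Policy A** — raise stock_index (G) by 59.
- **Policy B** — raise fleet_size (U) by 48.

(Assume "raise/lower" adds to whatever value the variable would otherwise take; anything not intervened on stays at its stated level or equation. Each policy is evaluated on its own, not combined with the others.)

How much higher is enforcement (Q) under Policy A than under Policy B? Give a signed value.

Policy A (G + 59):
  P = 80
  U = 33
  G = 285 − 4·80 − 4·33 (+59 from intervention) = -108
  Q = 53 − 6·80 + 4·(-108) = -859
Policy B (U + 48):
  P = 80
  U = 33 + 48 = 81
  G = 285 − 4·80 − 4·81 = -359
  Q = 53 − 6·80 + 4·(-359) = -1863
Q: -859 − (-1863) = 1004

1004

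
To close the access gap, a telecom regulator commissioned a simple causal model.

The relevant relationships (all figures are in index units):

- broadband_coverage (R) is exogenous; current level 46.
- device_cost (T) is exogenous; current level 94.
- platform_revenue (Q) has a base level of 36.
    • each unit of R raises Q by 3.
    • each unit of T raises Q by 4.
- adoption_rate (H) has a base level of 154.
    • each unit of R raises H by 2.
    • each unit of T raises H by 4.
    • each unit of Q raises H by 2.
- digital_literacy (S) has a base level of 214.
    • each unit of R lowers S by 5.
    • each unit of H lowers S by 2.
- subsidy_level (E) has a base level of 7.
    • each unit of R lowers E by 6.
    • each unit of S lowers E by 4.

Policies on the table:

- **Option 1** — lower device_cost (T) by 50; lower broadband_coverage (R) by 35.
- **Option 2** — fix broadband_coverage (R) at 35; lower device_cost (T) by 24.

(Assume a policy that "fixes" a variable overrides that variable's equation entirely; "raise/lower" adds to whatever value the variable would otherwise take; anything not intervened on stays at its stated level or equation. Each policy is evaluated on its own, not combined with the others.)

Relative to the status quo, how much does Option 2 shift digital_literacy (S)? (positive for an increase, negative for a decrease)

807

Baseline:
  R = 46
  T = 94
  Q = 36 + 3·46 + 4·94 = 550
  H = 154 + 2·46 + 4·94 + 2·550 = 1722
  S = 214 − 5·46 − 2·1722 = -3460
Option 2 (R := 35, T − 24):
  R = 35
  T = 94 − 24 = 70
  Q = 36 + 3·35 + 4·70 = 421
  H = 154 + 2·35 + 4·70 + 2·421 = 1346
  S = 214 − 5·35 − 2·1346 = -2653
Change in S: -2653 − (-3460) = 807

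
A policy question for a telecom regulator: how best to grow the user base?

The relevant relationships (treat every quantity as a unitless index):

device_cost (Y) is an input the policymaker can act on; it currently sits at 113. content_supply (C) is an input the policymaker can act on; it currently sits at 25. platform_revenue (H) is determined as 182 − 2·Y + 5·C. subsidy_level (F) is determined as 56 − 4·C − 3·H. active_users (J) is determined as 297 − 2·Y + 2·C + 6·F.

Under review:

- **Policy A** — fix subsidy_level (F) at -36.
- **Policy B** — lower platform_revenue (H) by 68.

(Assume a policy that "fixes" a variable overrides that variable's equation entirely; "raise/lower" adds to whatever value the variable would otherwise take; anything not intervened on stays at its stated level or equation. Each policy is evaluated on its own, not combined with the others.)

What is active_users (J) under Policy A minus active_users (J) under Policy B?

Policy A (F := -36):
  Y = 113
  C = 25
  H = 182 − 2·113 + 5·25 = 81
  F = -36
  J = 297 − 2·113 + 2·25 + 6·(-36) = -95
Policy B (H − 68):
  Y = 113
  C = 25
  H = 182 − 2·113 + 5·25 (−68 from intervention) = 13
  F = 56 − 4·25 − 3·13 = -83
  J = 297 − 2·113 + 2·25 + 6·(-83) = -377
J: -95 − (-377) = 282

282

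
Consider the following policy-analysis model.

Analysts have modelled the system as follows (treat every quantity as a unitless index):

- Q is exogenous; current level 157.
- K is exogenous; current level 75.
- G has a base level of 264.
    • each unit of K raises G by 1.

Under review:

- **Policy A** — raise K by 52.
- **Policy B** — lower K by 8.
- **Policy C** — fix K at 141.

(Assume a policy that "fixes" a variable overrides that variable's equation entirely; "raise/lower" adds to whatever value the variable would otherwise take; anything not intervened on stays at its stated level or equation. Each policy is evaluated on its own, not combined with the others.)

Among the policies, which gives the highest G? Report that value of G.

405

Policy A (K + 52):
  K = 75 + 52 = 127
  G = 264 + 127 = 391
Policy B (K − 8):
  K = 75 − 8 = 67
  G = 264 + 67 = 331
Policy C (K := 141):
  K = 141
  G = 264 + 141 = 405
Comparing — Policy A: G=391, Policy B: G=331, Policy C: G=405. Highest is 405 (Policy C).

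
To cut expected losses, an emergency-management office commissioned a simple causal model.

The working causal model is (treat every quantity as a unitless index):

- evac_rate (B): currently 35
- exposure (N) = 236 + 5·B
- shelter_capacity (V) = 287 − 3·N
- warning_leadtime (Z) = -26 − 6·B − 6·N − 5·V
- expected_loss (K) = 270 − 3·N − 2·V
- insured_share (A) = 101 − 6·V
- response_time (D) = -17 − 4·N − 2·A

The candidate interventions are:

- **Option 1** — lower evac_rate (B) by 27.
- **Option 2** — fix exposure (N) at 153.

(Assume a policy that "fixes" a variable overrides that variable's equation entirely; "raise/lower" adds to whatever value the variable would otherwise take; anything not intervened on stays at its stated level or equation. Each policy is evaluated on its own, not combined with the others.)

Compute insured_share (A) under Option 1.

3347

Option 1 (B − 27):
  B = 35 − 27 = 8
  N = 236 + 5·8 = 276
  V = 287 − 3·276 = -541
  A = 101 − 6·(-541) = 3347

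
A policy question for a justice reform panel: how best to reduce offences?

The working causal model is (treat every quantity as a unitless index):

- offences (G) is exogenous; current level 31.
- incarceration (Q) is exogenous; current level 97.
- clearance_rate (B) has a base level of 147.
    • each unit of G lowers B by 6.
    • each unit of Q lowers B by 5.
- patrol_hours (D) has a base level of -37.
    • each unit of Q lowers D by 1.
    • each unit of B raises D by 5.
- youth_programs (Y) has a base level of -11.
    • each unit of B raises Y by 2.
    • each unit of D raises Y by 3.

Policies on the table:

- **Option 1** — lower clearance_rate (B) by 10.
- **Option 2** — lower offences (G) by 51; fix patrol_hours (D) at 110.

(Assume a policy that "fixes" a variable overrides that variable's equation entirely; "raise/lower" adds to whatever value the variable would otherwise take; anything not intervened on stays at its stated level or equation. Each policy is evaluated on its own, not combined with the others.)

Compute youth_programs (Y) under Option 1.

Option 1 (B − 10):
  G = 31
  Q = 97
  B = 147 − 6·31 − 5·97 (−10 from intervention) = -534
  D = -37 − 97 + 5·(-534) = -2804
  Y = -11 + 2·(-534) + 3·(-2804) = -9491

-9491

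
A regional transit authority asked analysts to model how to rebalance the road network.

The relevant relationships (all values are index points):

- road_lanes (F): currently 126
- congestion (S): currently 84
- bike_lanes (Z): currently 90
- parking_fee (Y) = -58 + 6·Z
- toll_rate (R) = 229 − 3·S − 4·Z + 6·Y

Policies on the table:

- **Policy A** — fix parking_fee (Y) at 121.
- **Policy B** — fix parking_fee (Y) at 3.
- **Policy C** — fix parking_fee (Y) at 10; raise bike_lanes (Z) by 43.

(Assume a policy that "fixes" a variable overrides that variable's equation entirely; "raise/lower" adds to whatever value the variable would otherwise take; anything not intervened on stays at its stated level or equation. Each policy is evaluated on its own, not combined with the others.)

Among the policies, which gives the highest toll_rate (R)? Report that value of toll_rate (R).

Policy A (Y := 121):
  S = 84
  Z = 90
  Y = 121
  R = 229 − 3·84 − 4·90 + 6·121 = 343
Policy B (Y := 3):
  S = 84
  Z = 90
  Y = 3
  R = 229 − 3·84 − 4·90 + 6·3 = -365
Policy C (Y := 10, Z + 43):
  S = 84
  Z = 90 + 43 = 133
  Y = 10
  R = 229 − 3·84 − 4·133 + 6·10 = -495
Comparing — Policy A: R=343, Policy B: R=-365, Policy C: R=-495. Highest is 343 (Policy A).

343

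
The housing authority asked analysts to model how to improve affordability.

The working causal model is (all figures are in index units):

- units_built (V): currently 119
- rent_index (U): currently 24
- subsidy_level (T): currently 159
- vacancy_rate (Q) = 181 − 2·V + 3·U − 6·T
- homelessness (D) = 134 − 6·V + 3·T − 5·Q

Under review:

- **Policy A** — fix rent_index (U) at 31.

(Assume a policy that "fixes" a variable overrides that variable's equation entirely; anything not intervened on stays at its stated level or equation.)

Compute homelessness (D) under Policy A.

4487

Policy A (U := 31):
  V = 119
  U = 31
  T = 159
  Q = 181 − 2·119 + 3·31 − 6·159 = -918
  D = 134 − 6·119 + 3·159 − 5·(-918) = 4487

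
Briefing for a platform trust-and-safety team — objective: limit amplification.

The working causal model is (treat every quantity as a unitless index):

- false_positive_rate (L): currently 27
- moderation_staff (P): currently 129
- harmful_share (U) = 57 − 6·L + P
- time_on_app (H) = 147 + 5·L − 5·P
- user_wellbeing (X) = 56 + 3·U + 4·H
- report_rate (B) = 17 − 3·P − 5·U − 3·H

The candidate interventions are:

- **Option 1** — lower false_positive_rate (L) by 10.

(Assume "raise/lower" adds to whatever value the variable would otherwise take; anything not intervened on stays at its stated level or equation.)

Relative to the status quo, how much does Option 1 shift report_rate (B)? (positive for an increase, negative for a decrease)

Baseline:
  L = 27
  P = 129
  U = 57 − 6·27 + 129 = 24
  H = 147 + 5·27 − 5·129 = -363
  B = 17 − 3·129 − 5·24 − 3·(-363) = 599
Option 1 (L − 10):
  L = 27 − 10 = 17
  P = 129
  U = 57 − 6·17 + 129 = 84
  H = 147 + 5·17 − 5·129 = -413
  B = 17 − 3·129 − 5·84 − 3·(-413) = 449
Change in B: 449 − 599 = -150

-150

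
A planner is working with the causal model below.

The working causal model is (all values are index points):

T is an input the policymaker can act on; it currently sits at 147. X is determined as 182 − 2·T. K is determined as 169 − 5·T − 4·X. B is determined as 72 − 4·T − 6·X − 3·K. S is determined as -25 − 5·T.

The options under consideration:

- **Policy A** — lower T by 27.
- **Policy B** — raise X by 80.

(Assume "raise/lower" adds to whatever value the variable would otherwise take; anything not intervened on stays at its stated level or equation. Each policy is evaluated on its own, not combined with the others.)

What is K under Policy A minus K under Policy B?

Policy A (T − 27):
  T = 147 − 27 = 120
  X = 182 − 2·120 = -58
  K = 169 − 5·120 − 4·(-58) = -199
Policy B (X + 80):
  T = 147
  X = 182 − 2·147 (+80 from intervention) = -32
  K = 169 − 5·147 − 4·(-32) = -438
K: -199 − (-438) = 239

239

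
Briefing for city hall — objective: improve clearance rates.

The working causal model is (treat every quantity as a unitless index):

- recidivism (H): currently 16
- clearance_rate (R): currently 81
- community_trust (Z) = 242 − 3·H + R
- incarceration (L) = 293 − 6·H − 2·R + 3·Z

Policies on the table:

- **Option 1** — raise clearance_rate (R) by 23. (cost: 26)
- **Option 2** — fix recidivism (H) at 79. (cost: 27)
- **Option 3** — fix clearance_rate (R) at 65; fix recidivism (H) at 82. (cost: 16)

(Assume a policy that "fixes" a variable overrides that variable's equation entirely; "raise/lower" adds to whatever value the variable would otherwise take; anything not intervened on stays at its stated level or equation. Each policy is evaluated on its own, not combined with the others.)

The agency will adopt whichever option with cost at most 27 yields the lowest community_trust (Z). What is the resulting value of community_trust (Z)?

Option 1 (R + 23):
  H = 16
  R = 81 + 23 = 104
  Z = 242 − 3·16 + 104 = 298
Option 2 (H := 79):
  H = 79
  R = 81
  Z = 242 − 3·79 + 81 = 86
Option 3 (R := 65, H := 82):
  H = 82
  R = 65
  Z = 242 − 3·82 + 65 = 61
Comparing — Option 1: Z=298, Option 2: Z=86, Option 3: Z=61. Lowest is 61 (Option 3).

61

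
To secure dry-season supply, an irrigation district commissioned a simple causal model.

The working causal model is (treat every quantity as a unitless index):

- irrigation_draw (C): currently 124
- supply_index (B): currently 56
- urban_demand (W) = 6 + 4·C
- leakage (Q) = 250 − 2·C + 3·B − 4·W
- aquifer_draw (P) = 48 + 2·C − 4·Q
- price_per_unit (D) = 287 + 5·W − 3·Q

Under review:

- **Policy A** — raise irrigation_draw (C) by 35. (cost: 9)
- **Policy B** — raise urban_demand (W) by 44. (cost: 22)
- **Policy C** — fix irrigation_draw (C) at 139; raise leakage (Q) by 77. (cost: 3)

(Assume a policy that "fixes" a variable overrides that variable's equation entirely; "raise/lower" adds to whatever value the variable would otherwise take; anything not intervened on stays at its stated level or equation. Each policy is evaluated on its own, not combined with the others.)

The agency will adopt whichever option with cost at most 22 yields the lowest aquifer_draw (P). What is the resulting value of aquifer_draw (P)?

Policy A (C + 35):
  C = 124 + 35 = 159
  B = 56
  W = 6 + 4·159 = 642
  Q = 250 − 2·159 + 3·56 − 4·642 = -2468
  P = 48 + 2·159 − 4·(-2468) = 10238
Policy B (W + 44):
  C = 124
  B = 56
  W = 6 + 4·124 (+44 from intervention) = 546
  Q = 250 − 2·124 + 3·56 − 4·546 = -2014
  P = 48 + 2·124 − 4·(-2014) = 8352
Policy C (C := 139, Q + 77):
  C = 139
  B = 56
  W = 6 + 4·139 = 562
  Q = 250 − 2·139 + 3·56 − 4·562 (+77 from intervention) = -2031
  P = 48 + 2·139 − 4·(-2031) = 8450
Comparing — Policy A: P=10238, Policy B: P=8352, Policy C: P=8450. Lowest is 8352 (Policy B).

8352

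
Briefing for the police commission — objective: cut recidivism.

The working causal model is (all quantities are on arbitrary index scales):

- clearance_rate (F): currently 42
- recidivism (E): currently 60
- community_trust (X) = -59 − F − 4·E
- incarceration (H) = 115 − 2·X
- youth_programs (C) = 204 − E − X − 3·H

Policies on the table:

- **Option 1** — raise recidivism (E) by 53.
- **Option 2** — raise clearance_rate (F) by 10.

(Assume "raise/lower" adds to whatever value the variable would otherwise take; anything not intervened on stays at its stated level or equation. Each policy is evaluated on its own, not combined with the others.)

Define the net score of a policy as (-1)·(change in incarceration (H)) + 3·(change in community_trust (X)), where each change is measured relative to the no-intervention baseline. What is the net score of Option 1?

Baseline:
  F = 42
  E = 60
  X = -59 − 42 − 4·60 = -341
  H = 115 − 2·(-341) = 797
Option 1 (E + 53):
  F = 42
  E = 60 + 53 = 113
  X = -59 − 42 − 4·113 = -553
  H = 115 − 2·(-553) = 1221
ΔH = 1221 − 797 = 424; ΔX = -553 − (-341) = -212
Score = (-1)·424 + 3·(-212) = -1060

-1060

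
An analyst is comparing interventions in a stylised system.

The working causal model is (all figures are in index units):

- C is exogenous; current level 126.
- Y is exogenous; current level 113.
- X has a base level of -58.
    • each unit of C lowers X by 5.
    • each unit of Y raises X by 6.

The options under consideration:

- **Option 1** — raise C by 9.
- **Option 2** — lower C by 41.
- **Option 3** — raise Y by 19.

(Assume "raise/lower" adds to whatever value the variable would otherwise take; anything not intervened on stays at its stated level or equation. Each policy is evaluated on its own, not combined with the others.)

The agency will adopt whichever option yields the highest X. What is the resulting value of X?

Option 1 (C + 9):
  C = 126 + 9 = 135
  Y = 113
  X = -58 − 5·135 + 6·113 = -55
Option 2 (C − 41):
  C = 126 − 41 = 85
  Y = 113
  X = -58 − 5·85 + 6·113 = 195
Option 3 (Y + 19):
  C = 126
  Y = 113 + 19 = 132
  X = -58 − 5·126 + 6·132 = 104
Comparing — Option 1: X=-55, Option 2: X=195, Option 3: X=104. Highest is 195 (Option 2).

195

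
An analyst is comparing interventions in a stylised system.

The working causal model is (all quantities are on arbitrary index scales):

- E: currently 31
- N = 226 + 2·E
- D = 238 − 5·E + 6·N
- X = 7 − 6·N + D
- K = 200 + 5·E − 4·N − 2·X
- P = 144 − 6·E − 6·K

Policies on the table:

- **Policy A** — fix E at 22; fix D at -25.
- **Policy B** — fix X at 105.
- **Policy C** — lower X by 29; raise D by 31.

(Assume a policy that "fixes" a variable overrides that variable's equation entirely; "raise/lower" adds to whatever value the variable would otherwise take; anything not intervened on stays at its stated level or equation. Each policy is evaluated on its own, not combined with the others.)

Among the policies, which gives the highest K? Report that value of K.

2506

Policy A (E := 22, D := -25):
  E = 22
  N = 226 + 2·22 = 270
  D = -25
  X = 7 − 6·270 + (-25) = -1638
  K = 200 + 5·22 − 4·270 − 2·(-1638) = 2506
Policy B (X := 105):
  E = 31
  N = 226 + 2·31 = 288
  D = 238 − 5·31 + 6·288 = 1811
  X = 105
  K = 200 + 5·31 − 4·288 − 2·105 = -1007
Policy C (X − 29, D + 31):
  E = 31
  N = 226 + 2·31 = 288
  D = 238 − 5·31 + 6·288 (+31 from intervention) = 1842
  X = 7 − 6·288 + 1842 (−29 from intervention) = 92
  K = 200 + 5·31 − 4·288 − 2·92 = -981
Comparing — Policy A: K=2506, Policy B: K=-1007, Policy C: K=-981. Highest is 2506 (Policy A).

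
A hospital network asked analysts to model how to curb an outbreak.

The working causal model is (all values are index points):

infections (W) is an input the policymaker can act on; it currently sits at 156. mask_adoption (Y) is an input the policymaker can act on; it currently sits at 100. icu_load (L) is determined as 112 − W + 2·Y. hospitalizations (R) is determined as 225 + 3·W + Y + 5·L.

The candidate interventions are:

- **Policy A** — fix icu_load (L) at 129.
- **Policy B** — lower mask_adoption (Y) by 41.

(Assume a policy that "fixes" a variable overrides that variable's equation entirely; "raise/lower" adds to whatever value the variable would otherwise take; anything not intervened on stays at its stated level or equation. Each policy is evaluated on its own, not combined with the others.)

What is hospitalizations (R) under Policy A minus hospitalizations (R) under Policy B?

316

Policy A (L := 129):
  W = 156
  Y = 100
  L = 129
  R = 225 + 3·156 + 100 + 5·129 = 1438
Policy B (Y − 41):
  W = 156
  Y = 100 − 41 = 59
  L = 112 − 156 + 2·59 = 74
  R = 225 + 3·156 + 59 + 5·74 = 1122
R: 1438 − 1122 = 316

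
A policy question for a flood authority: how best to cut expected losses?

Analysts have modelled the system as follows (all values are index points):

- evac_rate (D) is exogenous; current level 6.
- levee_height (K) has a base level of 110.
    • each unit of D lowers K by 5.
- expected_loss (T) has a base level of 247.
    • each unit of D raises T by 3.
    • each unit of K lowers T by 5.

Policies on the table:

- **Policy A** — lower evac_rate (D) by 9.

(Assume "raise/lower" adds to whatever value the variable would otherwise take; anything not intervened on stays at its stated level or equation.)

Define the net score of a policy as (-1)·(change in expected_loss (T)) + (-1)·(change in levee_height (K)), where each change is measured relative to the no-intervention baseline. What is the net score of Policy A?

Baseline:
  D = 6
  K = 110 − 5·6 = 80
  T = 247 + 3·6 − 5·80 = -135
Policy A (D − 9):
  D = 6 − 9 = -3
  K = 110 − 5·(-3) = 125
  T = 247 + 3·(-3) − 5·125 = -387
ΔT = -387 − (-135) = -252; ΔK = 125 − 80 = 45
Score = (-1)·(-252) + (-1)·45 = 207

207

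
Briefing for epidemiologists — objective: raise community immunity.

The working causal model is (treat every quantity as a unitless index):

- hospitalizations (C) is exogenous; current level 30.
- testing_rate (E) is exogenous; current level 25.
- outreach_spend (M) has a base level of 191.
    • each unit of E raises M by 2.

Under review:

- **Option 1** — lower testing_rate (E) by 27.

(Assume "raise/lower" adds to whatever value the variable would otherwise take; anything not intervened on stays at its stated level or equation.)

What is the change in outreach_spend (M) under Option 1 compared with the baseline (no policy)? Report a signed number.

-54

Baseline:
  E = 25
  M = 191 + 2·25 = 241
Option 1 (E − 27):
  E = 25 − 27 = -2
  M = 191 + 2·(-2) = 187
Change in M: 187 − 241 = -54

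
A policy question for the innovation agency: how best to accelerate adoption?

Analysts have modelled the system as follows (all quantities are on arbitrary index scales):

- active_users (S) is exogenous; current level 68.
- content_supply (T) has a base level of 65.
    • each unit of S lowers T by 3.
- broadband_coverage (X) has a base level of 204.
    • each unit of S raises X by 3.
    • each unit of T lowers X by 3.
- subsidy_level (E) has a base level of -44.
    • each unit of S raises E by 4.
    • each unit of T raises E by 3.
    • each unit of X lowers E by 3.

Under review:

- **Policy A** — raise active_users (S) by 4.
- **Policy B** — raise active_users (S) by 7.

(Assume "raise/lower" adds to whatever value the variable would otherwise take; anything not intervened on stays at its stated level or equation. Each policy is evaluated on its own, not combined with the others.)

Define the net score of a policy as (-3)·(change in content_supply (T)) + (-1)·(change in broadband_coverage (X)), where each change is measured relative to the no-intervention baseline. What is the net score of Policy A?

-12

Baseline:
  S = 68
  T = 65 − 3·68 = -139
  X = 204 + 3·68 − 3·(-139) = 825
Policy A (S + 4):
  S = 68 + 4 = 72
  T = 65 − 3·72 = -151
  X = 204 + 3·72 − 3·(-151) = 873
ΔT = -151 − (-139) = -12; ΔX = 873 − 825 = 48
Score = (-3)·(-12) + (-1)·48 = -12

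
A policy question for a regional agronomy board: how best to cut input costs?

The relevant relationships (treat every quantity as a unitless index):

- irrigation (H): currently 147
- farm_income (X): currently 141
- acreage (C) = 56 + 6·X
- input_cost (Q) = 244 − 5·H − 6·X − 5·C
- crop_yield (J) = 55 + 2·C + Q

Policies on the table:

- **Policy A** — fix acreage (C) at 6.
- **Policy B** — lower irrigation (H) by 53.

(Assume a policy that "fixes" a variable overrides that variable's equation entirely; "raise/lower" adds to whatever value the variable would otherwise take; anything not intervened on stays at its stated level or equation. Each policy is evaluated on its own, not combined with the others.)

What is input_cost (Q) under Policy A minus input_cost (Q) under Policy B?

4215

Policy A (C := 6):
  H = 147
  X = 141
  C = 6
  Q = 244 − 5·147 − 6·141 − 5·6 = -1367
Policy B (H − 53):
  H = 147 − 53 = 94
  X = 141
  C = 56 + 6·141 = 902
  Q = 244 − 5·94 − 6·141 − 5·902 = -5582
Q: -1367 − (-5582) = 4215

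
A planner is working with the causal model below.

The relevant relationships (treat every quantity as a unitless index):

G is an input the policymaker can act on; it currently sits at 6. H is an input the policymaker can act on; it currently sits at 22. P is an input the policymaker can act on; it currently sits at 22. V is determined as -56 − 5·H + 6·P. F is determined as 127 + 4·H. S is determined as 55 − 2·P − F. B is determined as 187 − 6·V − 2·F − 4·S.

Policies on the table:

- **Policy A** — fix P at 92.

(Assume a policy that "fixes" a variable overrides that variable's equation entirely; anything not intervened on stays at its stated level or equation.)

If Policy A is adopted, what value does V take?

Policy A (P := 92):
  H = 22
  P = 92
  V = -56 − 5·22 + 6·92 = 386

386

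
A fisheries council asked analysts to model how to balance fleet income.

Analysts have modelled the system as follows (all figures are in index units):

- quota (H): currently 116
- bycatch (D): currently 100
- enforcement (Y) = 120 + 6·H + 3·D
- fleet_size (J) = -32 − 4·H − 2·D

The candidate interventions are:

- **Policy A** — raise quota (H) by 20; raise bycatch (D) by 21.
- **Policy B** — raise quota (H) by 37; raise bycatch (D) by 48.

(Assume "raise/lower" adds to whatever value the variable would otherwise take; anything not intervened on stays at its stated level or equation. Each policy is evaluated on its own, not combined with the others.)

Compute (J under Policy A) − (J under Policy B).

Policy A (H + 20, D + 21):
  H = 116 + 20 = 136
  D = 100 + 21 = 121
  J = -32 − 4·136 − 2·121 = -818
Policy B (H + 37, D + 48):
  H = 116 + 37 = 153
  D = 100 + 48 = 148
  J = -32 − 4·153 − 2·148 = -940
J: -818 − (-940) = 122

122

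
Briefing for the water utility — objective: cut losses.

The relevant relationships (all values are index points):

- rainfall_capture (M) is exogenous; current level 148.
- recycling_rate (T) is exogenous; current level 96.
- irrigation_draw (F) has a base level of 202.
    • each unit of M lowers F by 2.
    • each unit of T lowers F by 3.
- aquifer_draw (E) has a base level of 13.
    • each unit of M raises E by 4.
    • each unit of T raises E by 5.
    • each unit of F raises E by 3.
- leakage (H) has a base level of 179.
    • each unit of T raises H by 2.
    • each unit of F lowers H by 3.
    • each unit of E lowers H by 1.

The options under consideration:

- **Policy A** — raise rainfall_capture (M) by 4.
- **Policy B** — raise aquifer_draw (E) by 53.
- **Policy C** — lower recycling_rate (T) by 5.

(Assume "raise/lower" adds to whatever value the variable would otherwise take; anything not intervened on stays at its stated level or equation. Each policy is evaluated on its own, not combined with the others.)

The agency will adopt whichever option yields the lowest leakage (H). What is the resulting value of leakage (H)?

Policy A (M + 4):
  M = 148 + 4 = 152
  T = 96
  F = 202 − 2·152 − 3·96 = -390
  E = 13 + 4·152 + 5·96 + 3·(-390) = -69
  H = 179 + 2·96 − 3·(-390) − (-69) = 1610
Policy B (E + 53):
  M = 148
  T = 96
  F = 202 − 2·148 − 3·96 = -382
  E = 13 + 4·148 + 5·96 + 3·(-382) (+53 from intervention) = -8
  H = 179 + 2·96 − 3·(-382) − (-8) = 1525
Policy C (T − 5):
  M = 148
  T = 96 − 5 = 91
  F = 202 − 2·148 − 3·91 = -367
  E = 13 + 4·148 + 5·91 + 3·(-367) = -41
  H = 179 + 2·91 − 3·(-367) − (-41) = 1503
Comparing — Policy A: H=1610, Policy B: H=1525, Policy C: H=1503. Lowest is 1503 (Policy C).

1503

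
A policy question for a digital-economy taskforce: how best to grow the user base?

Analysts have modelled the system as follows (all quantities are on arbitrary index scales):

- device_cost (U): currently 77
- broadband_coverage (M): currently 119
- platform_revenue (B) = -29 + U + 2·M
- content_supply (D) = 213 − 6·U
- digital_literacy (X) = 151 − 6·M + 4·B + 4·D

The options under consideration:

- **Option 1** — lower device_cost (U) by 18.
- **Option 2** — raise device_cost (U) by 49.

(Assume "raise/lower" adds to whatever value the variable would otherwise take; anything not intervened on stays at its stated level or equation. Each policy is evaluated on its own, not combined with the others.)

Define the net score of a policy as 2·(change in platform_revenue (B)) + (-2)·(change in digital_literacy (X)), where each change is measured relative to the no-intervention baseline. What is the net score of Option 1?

Baseline:
  U = 77
  M = 119
  B = -29 + 77 + 2·119 = 286
  D = 213 − 6·77 = -249
  X = 151 − 6·119 + 4·286 + 4·(-249) = -415
Option 1 (U − 18):
  U = 77 − 18 = 59
  M = 119
  B = -29 + 59 + 2·119 = 268
  D = 213 − 6·59 = -141
  X = 151 − 6·119 + 4·268 + 4·(-141) = -55
ΔB = 268 − 286 = -18; ΔX = -55 − (-415) = 360
Score = 2·(-18) + (-2)·360 = -756

-756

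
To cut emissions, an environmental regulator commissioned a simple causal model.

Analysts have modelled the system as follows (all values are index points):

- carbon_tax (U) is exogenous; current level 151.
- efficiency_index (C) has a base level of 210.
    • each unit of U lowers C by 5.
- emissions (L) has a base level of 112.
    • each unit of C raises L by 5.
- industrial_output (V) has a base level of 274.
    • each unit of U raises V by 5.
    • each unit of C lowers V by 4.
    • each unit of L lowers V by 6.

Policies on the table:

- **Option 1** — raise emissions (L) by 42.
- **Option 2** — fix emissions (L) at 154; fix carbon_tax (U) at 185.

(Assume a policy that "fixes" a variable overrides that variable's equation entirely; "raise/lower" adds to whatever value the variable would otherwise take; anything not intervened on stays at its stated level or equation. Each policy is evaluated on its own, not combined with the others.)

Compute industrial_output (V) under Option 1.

18635

Option 1 (L + 42):
  U = 151
  C = 210 − 5·151 = -545
  L = 112 + 5·(-545) (+42 from intervention) = -2571
  V = 274 + 5·151 − 4·(-545) − 6·(-2571) = 18635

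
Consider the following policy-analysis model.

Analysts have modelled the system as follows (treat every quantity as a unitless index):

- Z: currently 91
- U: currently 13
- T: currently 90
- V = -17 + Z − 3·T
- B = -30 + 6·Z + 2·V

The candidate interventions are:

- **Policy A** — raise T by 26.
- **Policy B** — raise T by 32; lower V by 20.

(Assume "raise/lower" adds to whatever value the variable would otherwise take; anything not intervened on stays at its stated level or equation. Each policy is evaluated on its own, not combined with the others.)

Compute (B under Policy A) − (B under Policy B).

76

Policy A (T + 26):
  Z = 91
  T = 90 + 26 = 116
  V = -17 + 91 − 3·116 = -274
  B = -30 + 6·91 + 2·(-274) = -32
Policy B (T + 32, V − 20):
  Z = 91
  T = 90 + 32 = 122
  V = -17 + 91 − 3·122 (−20 from intervention) = -312
  B = -30 + 6·91 + 2·(-312) = -108
B: -32 − (-108) = 76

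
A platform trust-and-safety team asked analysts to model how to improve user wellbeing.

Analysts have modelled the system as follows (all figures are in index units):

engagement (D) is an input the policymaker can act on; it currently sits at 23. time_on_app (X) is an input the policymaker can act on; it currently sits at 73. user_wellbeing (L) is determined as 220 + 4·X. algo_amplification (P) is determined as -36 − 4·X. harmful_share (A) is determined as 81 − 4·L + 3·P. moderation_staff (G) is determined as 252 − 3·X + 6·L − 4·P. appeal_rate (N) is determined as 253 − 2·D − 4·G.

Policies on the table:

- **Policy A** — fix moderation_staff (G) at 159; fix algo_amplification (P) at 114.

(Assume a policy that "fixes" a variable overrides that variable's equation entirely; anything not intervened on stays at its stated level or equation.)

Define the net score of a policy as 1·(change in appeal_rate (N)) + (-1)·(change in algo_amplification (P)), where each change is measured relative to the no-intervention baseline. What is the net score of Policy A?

16590

Baseline:
  D = 23
  X = 73
  L = 220 + 4·73 = 512
  P = -36 − 4·73 = -328
  G = 252 − 3·73 + 6·512 − 4·(-328) = 4417
  N = 253 − 2·23 − 4·4417 = -17461
Policy A (G := 159, P := 114):
  D = 23
  X = 73
  L = 220 + 4·73 = 512
  P = 114
  G = 159
  N = 253 − 2·23 − 4·159 = -429
ΔN = -429 − (-17461) = 17032; ΔP = 114 − (-328) = 442
Score = 1·17032 + (-1)·442 = 16590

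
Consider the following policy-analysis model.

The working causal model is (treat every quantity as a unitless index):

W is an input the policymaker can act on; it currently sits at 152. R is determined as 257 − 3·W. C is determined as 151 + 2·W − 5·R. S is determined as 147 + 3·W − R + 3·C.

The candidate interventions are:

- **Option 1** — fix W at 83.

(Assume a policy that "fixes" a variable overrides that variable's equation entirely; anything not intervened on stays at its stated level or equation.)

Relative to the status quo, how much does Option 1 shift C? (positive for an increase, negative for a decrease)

-1173

Baseline:
  W = 152
  R = 257 − 3·152 = -199
  C = 151 + 2·152 − 5·(-199) = 1450
Option 1 (W := 83):
  W = 83
  R = 257 − 3·83 = 8
  C = 151 + 2·83 − 5·8 = 277
Change in C: 277 − 1450 = -1173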